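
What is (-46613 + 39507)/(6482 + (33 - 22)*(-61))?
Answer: -7106/5811 ≈ -1.2229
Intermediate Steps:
(-46613 + 39507)/(6482 + (33 - 22)*(-61)) = -7106/(6482 + 11*(-61)) = -7106/(6482 - 671) = -7106/5811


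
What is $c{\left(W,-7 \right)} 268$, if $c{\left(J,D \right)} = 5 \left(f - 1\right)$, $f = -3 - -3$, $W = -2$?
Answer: $-1340$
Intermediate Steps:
$f = 0$ ($f = -3 + 3 = 0$)
$c{\left(J,D \right)} = -5$ ($c{\left(J,D \right)} = 5 \left(0 - 1\right) = 5 \left(-1\right) = -5$)
$c{\left(W,-7 \right)} 268 = \left(-5\right) 268 = -1340$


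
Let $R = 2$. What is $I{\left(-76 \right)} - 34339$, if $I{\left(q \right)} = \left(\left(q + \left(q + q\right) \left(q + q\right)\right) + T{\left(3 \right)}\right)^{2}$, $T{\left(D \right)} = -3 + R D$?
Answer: $530392622$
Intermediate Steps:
$T{\left(D \right)} = -3 + 2 D$
$I{\left(q \right)} = \left(3 + q + 4 q^{2}\right)^{2}$ ($I{\left(q \right)} = \left(\left(q + \left(q + q\right) \left(q + q\right)\right) + \left(-3 + 2 \cdot 3\right)\right)^{2} = \left(\left(q + 2 q 2 q\right) + \left(-3 + 6\right)\right)^{2} = \left(\left(q + 4 q^{2}\right) + 3\right)^{2} = \left(3 + q + 4 q^{2}\right)^{2}$)
$I{\left(-76 \right)} - 34339 = \left(3 - 76 + 4 \left(-76\right)^{2}\right)^{2} - 34339 = \left(3 - 76 + 4 \cdot 5776\right)^{2} - 34339 = \left(3 - 76 + 23104\right)^{2} - 34339 = 23031^{2} - 34339 = 530426961 - 34339 = 530392622$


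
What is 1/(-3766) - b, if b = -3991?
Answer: 15030105/3766 ≈ 3991.0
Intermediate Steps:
1/(-3766) - b = 1/(-3766) - 1*(-3991) = -1/3766 + 3991 = 15030105/3766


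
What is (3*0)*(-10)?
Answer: 0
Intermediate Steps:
(3*0)*(-10) = 0*(-10) = 0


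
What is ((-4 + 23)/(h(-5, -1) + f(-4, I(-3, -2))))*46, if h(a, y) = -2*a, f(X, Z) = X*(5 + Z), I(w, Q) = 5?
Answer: -437/15 ≈ -29.133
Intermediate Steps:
((-4 + 23)/(h(-5, -1) + f(-4, I(-3, -2))))*46 = ((-4 + 23)/(-2*(-5) - 4*(5 + 5)))*46 = (19/(10 - 4*10))*46 = (19/(10 - 40))*46 = (19/(-30))*46 = -1/30*19*46 = -19/30*46 = -437/15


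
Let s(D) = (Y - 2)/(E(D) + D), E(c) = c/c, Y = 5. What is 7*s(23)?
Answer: 7/8 ≈ 0.87500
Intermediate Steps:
E(c) = 1
s(D) = 3/(1 + D) (s(D) = (5 - 2)/(1 + D) = 3/(1 + D))
7*s(23) = 7*(3/(1 + 23)) = 7*(3/24) = 7*(3*(1/24)) = 7*(1/8) = 7/8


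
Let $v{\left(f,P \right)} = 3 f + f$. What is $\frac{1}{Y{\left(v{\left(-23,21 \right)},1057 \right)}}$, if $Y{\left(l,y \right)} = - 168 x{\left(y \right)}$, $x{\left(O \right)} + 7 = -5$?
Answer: $\frac{1}{2016} \approx 0.00049603$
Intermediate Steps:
$x{\left(O \right)} = -12$ ($x{\left(O \right)} = -7 - 5 = -12$)
$v{\left(f,P \right)} = 4 f$
$Y{\left(l,y \right)} = 2016$ ($Y{\left(l,y \right)} = \left(-168\right) \left(-12\right) = 2016$)
$\frac{1}{Y{\left(v{\left(-23,21 \right)},1057 \right)}} = \frac{1}{2016}$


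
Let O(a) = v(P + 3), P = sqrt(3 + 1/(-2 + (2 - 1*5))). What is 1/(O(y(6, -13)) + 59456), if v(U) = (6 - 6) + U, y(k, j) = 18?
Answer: 297295/17676863391 - sqrt(70)/17676863391 ≈ 1.6818e-5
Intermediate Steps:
P = sqrt(70)/5 (P = sqrt(3 + 1/(-2 + (2 - 5))) = sqrt(3 + 1/(-2 - 3)) = sqrt(3 + 1/(-5)) = sqrt(3 - 1/5) = sqrt(14/5) = sqrt(70)/5 ≈ 1.6733)
v(U) = U (v(U) = 0 + U = U)
O(a) = 3 + sqrt(70)/5 (O(a) = sqrt(70)/5 + 3 = 3 + sqrt(70)/5)
1/(O(y(6, -13)) + 59456) = 1/((3 + sqrt(70)/5) + 59456) = 1/(59459 + sqrt(70)/5)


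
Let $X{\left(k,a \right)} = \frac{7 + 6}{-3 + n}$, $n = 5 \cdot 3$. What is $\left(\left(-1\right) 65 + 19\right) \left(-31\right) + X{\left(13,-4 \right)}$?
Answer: $\frac{17125}{12} \approx 1427.1$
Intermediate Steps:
$n = 15$
$X{\left(k,a \right)} = \frac{13}{12}$ ($X{\left(k,a \right)} = \frac{7 + 6}{-3 + 15} = \frac{13}{12}$)
$\left(\left(-1\right) 65 + 19\right) \left(-31\right) + X{\left(13,-4 \right)} = \left(\left(-1\right) 65 + 19\right) \left(-31\right) + \frac{13}{12} = \left(-65 + 19\right) \left(-31\right) + \frac{13}{12} = \left(-46\right) \left(-31\right) + \frac{13}{12} = 1426 + \frac{13}{12} = \frac{17125}{12}$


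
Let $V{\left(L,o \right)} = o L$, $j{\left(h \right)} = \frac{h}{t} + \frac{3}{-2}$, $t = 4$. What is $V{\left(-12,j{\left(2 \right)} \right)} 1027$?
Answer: $12324$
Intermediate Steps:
$j{\left(h \right)} = - \frac{3}{2} + \frac{h}{4}$ ($j{\left(h \right)} = \frac{h}{4} + \frac{3}{-2} = h \frac{1}{4} + 3 \left(- \frac{1}{2}\right) = \frac{h}{4} - \frac{3}{2} = - \frac{3}{2} + \frac{h}{4}$)
$V{\left(L,o \right)} = L o$
$V{\left(-12,j{\left(2 \right)} \right)} 1027 = - 12 \left(- \frac{3}{2} + \frac{1}{4} \cdot 2\right) 1027 = - 12 \left(- \frac{3}{2} + \frac{1}{2}\right) 1027 = \left(-12\right) \left(-1\right) 1027 = 12 \cdot 1027 = 12324$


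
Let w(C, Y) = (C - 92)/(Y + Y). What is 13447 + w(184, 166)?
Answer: 1116124/83 ≈ 13447.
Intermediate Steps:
w(C, Y) = (-92 + C)/(2*Y) (w(C, Y) = (-92 + C)/((2*Y)) = (-92 + C)*(1/(2*Y)) = (-92 + C)/(2*Y))
13447 + w(184, 166) = 13447 + (½)*(-92 + 184)/166 = 13447 + (½)*(1/166)*92 = 13447 + 23/83 = 1116124/83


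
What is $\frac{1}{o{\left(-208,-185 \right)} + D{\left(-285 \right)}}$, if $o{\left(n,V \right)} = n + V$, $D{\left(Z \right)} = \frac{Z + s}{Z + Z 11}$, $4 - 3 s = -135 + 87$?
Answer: $- \frac{10260}{4031377} \approx -0.002545$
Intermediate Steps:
$s = \frac{52}{3}$ ($s = \frac{4}{3} - \frac{-135 + 87}{3} = \frac{4}{3} - -16 = \frac{4}{3} + 16 = \frac{52}{3} \approx 17.333$)
$D{\left(Z \right)} = \frac{\frac{52}{3} + Z}{12 Z}$ ($D{\left(Z \right)} = \frac{Z + \frac{52}{3}}{Z + Z 11} = \frac{\frac{52}{3} + Z}{Z + 11 Z} = \frac{\frac{52}{3} + Z}{12 Z}$)
$o{\left(n,V \right)} = V + n$
$\frac{1}{o{\left(-208,-185 \right)} + D{\left(-285 \right)}} = \frac{1}{\left(-185 - 208\right) + \frac{52 + 3 \left(-285\right)}{36 \left(-285\right)}} = \frac{1}{-393 + \frac{1}{36} \left(- \frac{1}{285}\right) \left(52 - 855\right)} = \frac{1}{-393 + \frac{1}{36} \left(- \frac{1}{285}\right) \left(-803\right)} = \frac{1}{-393 + \frac{803}{10260}} = \frac{1}{- \frac{4031377}{10260}} = - \frac{10260}{4031377}$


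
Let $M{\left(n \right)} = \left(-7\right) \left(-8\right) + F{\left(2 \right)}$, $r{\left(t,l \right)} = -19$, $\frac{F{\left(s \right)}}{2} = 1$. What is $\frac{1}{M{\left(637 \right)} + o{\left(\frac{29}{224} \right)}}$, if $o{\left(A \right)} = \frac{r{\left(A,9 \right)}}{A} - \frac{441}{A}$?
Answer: $- \frac{29}{101358} \approx -0.00028611$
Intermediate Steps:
$F{\left(s \right)} = 2$ ($F{\left(s \right)} = 2 \cdot 1 = 2$)
$o{\left(A \right)} = - \frac{460}{A}$ ($o{\left(A \right)} = - \frac{19}{A} - \frac{441}{A} = - \frac{460}{A}$)
$M{\left(n \right)} = 58$ ($M{\left(n \right)} = \left(-7\right) \left(-8\right) + 2 = 56 + 2 = 58$)
$\frac{1}{M{\left(637 \right)} + o{\left(\frac{29}{224} \right)}} = \frac{1}{58 - \frac{460}{29 \cdot \frac{1}{224}}} = \frac{1}{58 - \frac{460}{\frac{29}{224}}} = \frac{1}{58 - \frac{103040}{29}} = \frac{1}{- \frac{101358}{29}} = - \frac{29}{101358}$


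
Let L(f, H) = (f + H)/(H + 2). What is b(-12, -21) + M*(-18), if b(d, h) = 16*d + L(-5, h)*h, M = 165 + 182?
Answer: -122868/19 ≈ -6466.7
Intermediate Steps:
L(f, H) = (H + f)/(2 + H)
M = 347
b(d, h) = 16*d + h*(-5 + h)/(2 + h) (b(d, h) = 16*d + ((h - 5)/(2 + h))*h = 16*d + ((-5 + h)/(2 + h))*h = 16*d + h*(-5 + h)/(2 + h))
b(-12, -21) + M*(-18) = (-21*(-5 - 21) + 16*(-12)*(2 - 21))/(2 - 21) + 347*(-18) = (-21*(-26) + 16*(-12)*(-19))/(-19) - 6246 = -(546 + 3648)/19 - 6246 = -1/19*4194 - 6246 = -4194/19 - 6246 = -122868/19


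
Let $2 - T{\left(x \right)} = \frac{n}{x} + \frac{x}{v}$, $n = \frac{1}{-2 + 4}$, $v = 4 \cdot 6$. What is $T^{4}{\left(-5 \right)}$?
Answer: $\frac{5887339441}{207360000} \approx 28.392$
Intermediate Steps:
$v = 24$
$n = \frac{1}{2} \approx 0.5$
$T{\left(x \right)} = 2 - \frac{1}{2 x} - \frac{x}{24}$ ($T{\left(x \right)} = 2 - \left(\frac{1}{2 x} + \frac{x}{24}\right) = 2 - \frac{1}{2 x} - \frac{x}{24}$)
$T^{4}{\left(-5 \right)} = \left(\frac{-12 - 5 \left(48 - -5\right)}{24 \left(-5\right)}\right)^{4} = \left(\frac{1}{24} \left(- \frac{1}{5}\right) \left(-12 - 5 \left(48 + 5\right)\right)\right)^{4} = \left(\frac{1}{24} \left(- \frac{1}{5}\right) \left(-12 - 265\right)\right)^{4} = \left(\frac{1}{24} \left(- \frac{1}{5}\right) \left(-277\right)\right)^{4} = \left(\frac{277}{120}\right)^{4} = \frac{5887339441}{207360000}$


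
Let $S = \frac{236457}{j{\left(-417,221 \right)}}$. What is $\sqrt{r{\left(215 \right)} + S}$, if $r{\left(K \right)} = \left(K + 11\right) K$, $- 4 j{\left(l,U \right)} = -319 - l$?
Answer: $\frac{2 \sqrt{476999}}{7} \approx 197.33$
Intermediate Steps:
$j{\left(l,U \right)} = \frac{319}{4} + \frac{l}{4}$ ($j{\left(l,U \right)} = - \frac{-319 - l}{4} = \frac{319}{4} + \frac{l}{4}$)
$S = - \frac{472914}{49}$ ($S = \frac{236457}{\frac{319}{4} + \frac{1}{4} \left(-417\right)} = \frac{236457}{\frac{319}{4} - \frac{417}{4}} = \frac{236457}{- \frac{49}{2}} = 236457 \left(- \frac{2}{49}\right) = - \frac{472914}{49} \approx -9651.3$)
$r{\left(K \right)} = K \left(11 + K\right)$ ($r{\left(K \right)} = \left(11 + K\right) K = K \left(11 + K\right)$)
$\sqrt{r{\left(215 \right)} + S} = \sqrt{215 \left(11 + 215\right) - \frac{472914}{49}} = \sqrt{215 \cdot 226 - \frac{472914}{49}} = \sqrt{48590 - \frac{472914}{49}} = \sqrt{\frac{1907996}{49}} = \frac{2 \sqrt{476999}}{7}$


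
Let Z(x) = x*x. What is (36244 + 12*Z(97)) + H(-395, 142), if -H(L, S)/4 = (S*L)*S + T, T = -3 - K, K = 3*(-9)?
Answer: 32008176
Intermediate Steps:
K = -27
Z(x) = x**2
T = 24 (T = -3 - 1*(-27) = -3 + 27 = 24)
H(L, S) = -96 - 4*L*S**2 (H(L, S) = -4*((S*L)*S + 24) = -4*((L*S)*S + 24) = -4*(L*S**2 + 24) = -4*(24 + L*S**2) = -96 - 4*L*S**2)
(36244 + 12*Z(97)) + H(-395, 142) = (36244 + 12*97**2) + (-96 - 4*(-395)*142**2) = (36244 + 12*9409) + (-96 - 4*(-395)*20164) = (36244 + 112908) + (-96 + 31859120) = 149152 + 31859024 = 32008176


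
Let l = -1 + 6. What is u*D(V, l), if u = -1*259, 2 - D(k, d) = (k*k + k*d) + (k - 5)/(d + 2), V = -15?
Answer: 37592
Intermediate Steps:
l = 5
D(k, d) = 2 - k² - d*k - (-5 + k)/(2 + d) (D(k, d) = 2 - ((k*k + k*d) + (k - 5)/(d + 2)) = 2 - ((k² + d*k) + (-5 + k)/(2 + d)) = 2 - (k² + d*k + (-5 + k)/(2 + d)) = 2 + (-k² - d*k - (-5 + k)/(2 + d)) = 2 - k² - d*k - (-5 + k)/(2 + d))
u = -259
u*D(V, l) = -259*(9 - 1*(-15) - 2*(-15)² + 2*5 - 1*5*(-15)² - 1*(-15)*5² - 2*5*(-15))/(2 + 5) = -259*(9 + 15 - 2*225 + 10 - 1*5*225 - 1*(-15)*25 + 150)/7 = -37*(9 + 15 - 450 + 10 - 1125 + 375 + 150) = -37*(-1016) = -259*(-1016/7) = 37592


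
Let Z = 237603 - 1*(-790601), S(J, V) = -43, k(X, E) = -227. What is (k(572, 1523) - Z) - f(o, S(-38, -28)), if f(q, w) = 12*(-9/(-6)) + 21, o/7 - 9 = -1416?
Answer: -1028470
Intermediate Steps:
o = -9849 (o = 63 + 7*(-1416) = 63 - 9912 = -9849)
f(q, w) = 39 (f(q, w) = 12*(-9*(-⅙)) + 21 = 12*(3/2) + 21 = 18 + 21 = 39)
Z = 1028204 (Z = 237603 + 790601 = 1028204)
(k(572, 1523) - Z) - f(o, S(-38, -28)) = (-227 - 1*1028204) - 1*39 = (-227 - 1028204) - 39 = -1028431 - 39 = -1028470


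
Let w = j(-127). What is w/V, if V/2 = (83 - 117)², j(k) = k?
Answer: -127/2312 ≈ -0.054931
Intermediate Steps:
w = -127
V = 2312 (V = 2*(83 - 117)² = 2*(-34)² = 2*1156 = 2312)
w/V = -127/2312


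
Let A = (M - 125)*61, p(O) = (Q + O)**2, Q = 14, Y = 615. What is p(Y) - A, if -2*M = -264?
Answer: 395214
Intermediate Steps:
M = 132 (M = -1/2*(-264) = 132)
p(O) = (14 + O)**2
A = 427 (A = (132 - 125)*61 = 7*61 = 427)
p(Y) - A = (14 + 615)**2 - 1*427 = 629**2 - 427 = 395641 - 427 = 395214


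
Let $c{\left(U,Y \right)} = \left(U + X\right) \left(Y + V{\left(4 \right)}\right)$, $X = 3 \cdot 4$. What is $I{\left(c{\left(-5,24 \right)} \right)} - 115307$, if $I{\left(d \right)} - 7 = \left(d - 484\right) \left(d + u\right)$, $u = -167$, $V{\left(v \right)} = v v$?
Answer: $-138352$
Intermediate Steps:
$V{\left(v \right)} = v^{2}$
$X = 12$
$c{\left(U,Y \right)} = \left(12 + U\right) \left(16 + Y\right)$ ($c{\left(U,Y \right)} = \left(U + 12\right) \left(Y + 4^{2}\right) = \left(12 + U\right) \left(Y + 16\right) = \left(12 + U\right) \left(16 + Y\right)$)
$I{\left(d \right)} = 7 + \left(-484 + d\right) \left(-167 + d\right)$ ($I{\left(d \right)} = 7 + \left(d - 484\right) \left(d - 167\right) = 7 + \left(-484 + d\right) \left(-167 + d\right)$)
$I{\left(c{\left(-5,24 \right)} \right)} - 115307 = \left(80835 + \left(192 + 12 \cdot 24 + 16 \left(-5\right) - 120\right)^{2} - 651 \left(192 + 12 \cdot 24 + 16 \left(-5\right) - 120\right)\right) - 115307 = \left(80835 + \left(192 + 288 - 80 - 120\right)^{2} - 651 \left(192 + 288 - 80 - 120\right)\right) - 115307 = \left(80835 + 280^{2} - 182280\right) - 115307 = \left(80835 + 78400 - 182280\right) - 115307 = -23045 - 115307 = -138352$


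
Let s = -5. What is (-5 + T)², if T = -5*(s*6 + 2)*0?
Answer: 25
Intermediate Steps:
T = 0 (T = -5*(-5*6 + 2)*0 = -5*(-30 + 2)*0 = -5*(-28)*0 = 140*0 = 0)
(-5 + T)² = (-5 + 0)² = (-5)² = 25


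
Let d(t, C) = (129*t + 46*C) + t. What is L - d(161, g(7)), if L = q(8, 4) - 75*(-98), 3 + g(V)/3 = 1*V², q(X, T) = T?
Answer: -19924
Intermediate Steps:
g(V) = -9 + 3*V² (g(V) = -9 + 3*(1*V²) = -9 + 3*V²)
d(t, C) = 46*C + 130*t (d(t, C) = (46*C + 129*t) + t = 46*C + 130*t)
L = 7354 (L = 4 - 75*(-98) = 4 + 7350 = 7354)
L - d(161, g(7)) = 7354 - (46*(-9 + 3*7²) + 130*161) = 7354 - (46*(-9 + 3*49) + 20930) = 7354 - (46*(-9 + 147) + 20930) = 7354 - (46*138 + 20930) = 7354 - (6348 + 20930) = 7354 - 1*27278 = 7354 - 27278 = -19924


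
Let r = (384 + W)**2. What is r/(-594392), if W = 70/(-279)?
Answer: -2865782089/11567016918 ≈ -0.24775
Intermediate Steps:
W = -70/279 (W = 70*(-1/279) = -70/279 ≈ -0.25090)
r = 11463128356/77841 (r = (384 - 70/279)**2 = (107066/279)**2 = 11463128356/77841 ≈ 1.4726e+5)
r/(-594392) = (11463128356/77841)/(-594392) = (11463128356/77841)*(-1/594392) = -2865782089/11567016918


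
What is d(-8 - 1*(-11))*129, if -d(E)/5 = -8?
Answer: 5160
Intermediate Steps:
d(E) = 40 (d(E) = -5*(-8) = 40)
d(-8 - 1*(-11))*129 = 40*129 = 5160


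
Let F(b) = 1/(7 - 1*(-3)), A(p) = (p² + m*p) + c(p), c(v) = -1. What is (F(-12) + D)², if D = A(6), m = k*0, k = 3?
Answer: 123201/100 ≈ 1232.0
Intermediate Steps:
m = 0 (m = 3*0 = 0)
A(p) = -1 + p² (A(p) = (p² + 0*p) - 1 = (p² + 0) - 1 = p² - 1 = -1 + p²)
F(b) = ⅒ (F(b) = 1/(7 + 3) = 1/10 = ⅒)
D = 35 (D = -1 + 6² = -1 + 36 = 35)
(F(-12) + D)² = (⅒ + 35)² = (351/10)² = 123201/100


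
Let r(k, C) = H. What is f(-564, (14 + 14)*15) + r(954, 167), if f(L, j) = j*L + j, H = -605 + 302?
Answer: -236763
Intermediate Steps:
H = -303
r(k, C) = -303
f(L, j) = j + L*j (f(L, j) = L*j + j = j + L*j)
f(-564, (14 + 14)*15) + r(954, 167) = ((14 + 14)*15)*(1 - 564) - 303 = (28*15)*(-563) - 303 = 420*(-563) - 303 = -236460 - 303 = -236763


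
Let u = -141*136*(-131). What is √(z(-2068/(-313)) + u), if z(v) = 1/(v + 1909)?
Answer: 29*√1073828286490505/599585 ≈ 1584.9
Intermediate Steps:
z(v) = 1/(1909 + v)
u = 2512056 (u = -19176*(-131) = 2512056)
√(z(-2068/(-313)) + u) = √(1/(1909 - 2068/(-313)) + 2512056) = √(1/(1909 - 2068*(-1/313)) + 2512056) = √(1/(1909 + 2068/313) + 2512056) = √(1/(599585/313) + 2512056) = √(313/599585 + 2512056) = √(1506191097073/599585) = 29*√1073828286490505/599585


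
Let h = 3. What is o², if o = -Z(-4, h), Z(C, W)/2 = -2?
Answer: 16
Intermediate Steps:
Z(C, W) = -4 (Z(C, W) = 2*(-2) = -4)
o = 4 (o = -1*(-4) = 4)
o² = 4² = 16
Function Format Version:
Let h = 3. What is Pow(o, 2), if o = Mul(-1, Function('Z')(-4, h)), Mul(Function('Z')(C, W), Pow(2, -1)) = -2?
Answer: 16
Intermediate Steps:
Function('Z')(C, W) = -4 (Function('Z')(C, W) = Mul(2, -2) = -4)
o = 4 (o = Mul(-1, -4) = 4)
Pow(o, 2) = Pow(4, 2) = 16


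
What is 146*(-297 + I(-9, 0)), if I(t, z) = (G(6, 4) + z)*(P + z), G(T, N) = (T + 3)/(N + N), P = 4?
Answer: -42705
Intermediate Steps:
G(T, N) = (3 + T)/(2*N) (G(T, N) = (3 + T)/((2*N)) = (3 + T)*(1/(2*N)) = (3 + T)/(2*N))
I(t, z) = (4 + z)*(9/8 + z) (I(t, z) = ((½)*(3 + 6)/4 + z)*(4 + z) = ((½)*(¼)*9 + z)*(4 + z) = (9/8 + z)*(4 + z) = (4 + z)*(9/8 + z))
146*(-297 + I(-9, 0)) = 146*(-297 + (9/2 + 0² + (41/8)*0)) = 146*(-297 + (9/2 + 0 + 0)) = 146*(-297 + 9/2) = 146*(-585/2) = -42705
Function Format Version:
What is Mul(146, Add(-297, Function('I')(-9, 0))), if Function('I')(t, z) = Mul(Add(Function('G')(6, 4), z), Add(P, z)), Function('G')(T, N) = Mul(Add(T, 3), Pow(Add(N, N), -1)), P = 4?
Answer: -42705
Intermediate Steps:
Function('G')(T, N) = Mul(Rational(1, 2), Pow(N, -1), Add(3, T)) (Function('G')(T, N) = Mul(Add(3, T), Pow(Mul(2, N), -1)) = Mul(Add(3, T), Mul(Rational(1, 2), Pow(N, -1))) = Mul(Rational(1, 2), Pow(N, -1), Add(3, T)))
Function('I')(t, z) = Mul(Add(4, z), Add(Rational(9, 8), z)) (Function('I')(t, z) = Mul(Add(Mul(Rational(1, 2), Pow(4, -1), Add(3, 6)), z), Add(4, z)) = Mul(Add(Mul(Rational(1, 2), Rational(1, 4), 9), z), Add(4, z)) = Mul(Add(Rational(9, 8), z), Add(4, z)) = Mul(Add(4, z), Add(Rational(9, 8), z)))
Mul(146, Add(-297, Function('I')(-9, 0))) = Mul(146, Add(-297, Add(Rational(9, 2), Pow(0, 2), Mul(Rational(41, 8), 0)))) = Mul(146, Add(-297, Add(Rational(9, 2), 0, 0))) = Mul(146, Add(-297, Rational(9, 2))) = Mul(146, Rational(-585, 2)) = -42705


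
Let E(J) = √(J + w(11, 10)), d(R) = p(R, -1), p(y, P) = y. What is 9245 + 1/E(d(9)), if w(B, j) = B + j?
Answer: 9245 + √30/30 ≈ 9245.2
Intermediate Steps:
d(R) = R
E(J) = √(21 + J) (E(J) = √(J + (11 + 10)) = √(J + 21) = √(21 + J))
9245 + 1/E(d(9)) = 9245 + 1/(√(21 + 9)) = 9245 + 1/(√30) = 9245 + √30/30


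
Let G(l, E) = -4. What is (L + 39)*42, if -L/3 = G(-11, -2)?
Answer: 2142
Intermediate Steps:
L = 12 (L = -3*(-4) = 12)
(L + 39)*42 = (12 + 39)*42 = 51*42 = 2142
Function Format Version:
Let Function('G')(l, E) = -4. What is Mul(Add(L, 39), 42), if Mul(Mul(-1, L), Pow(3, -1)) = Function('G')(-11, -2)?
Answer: 2142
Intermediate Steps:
L = 12 (L = Mul(-3, -4) = 12)
Mul(Add(L, 39), 42) = Mul(Add(12, 39), 42) = Mul(51, 42) = 2142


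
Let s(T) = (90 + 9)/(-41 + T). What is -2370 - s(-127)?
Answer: -132687/56 ≈ -2369.4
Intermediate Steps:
s(T) = 99/(-41 + T)
-2370 - s(-127) = -2370 - 99/(-41 - 127) = -2370 - 99/(-168) = -2370 - 99*(-1)/168 = -2370 - 1*(-33/56) = -2370 + 33/56 = -132687/56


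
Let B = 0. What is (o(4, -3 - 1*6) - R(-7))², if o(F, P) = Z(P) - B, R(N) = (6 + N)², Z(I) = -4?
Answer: 25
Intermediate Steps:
o(F, P) = -4 (o(F, P) = -4 - 1*0 = -4 + 0 = -4)
(o(4, -3 - 1*6) - R(-7))² = (-4 - (6 - 7)²)² = (-4 - 1*(-1)²)² = (-4 - 1*1)² = (-4 - 1)² = (-5)² = 25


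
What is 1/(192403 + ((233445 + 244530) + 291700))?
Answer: 1/962078 ≈ 1.0394e-6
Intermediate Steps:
1/(192403 + ((233445 + 244530) + 291700)) = 1/(192403 + (477975 + 291700)) = 1/(192403 + 769675) = 1/962078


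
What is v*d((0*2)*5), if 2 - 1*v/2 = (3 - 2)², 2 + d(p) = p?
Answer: -4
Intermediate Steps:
d(p) = -2 + p
v = 2 (v = 4 - 2*(3 - 2)² = 4 - 2*1² = 4 - 2*1 = 4 - 2 = 2)
v*d((0*2)*5) = 2*(-2 + (0*2)*5) = 2*(-2 + 0*5) = 2*(-2 + 0) = 2*(-2) = -4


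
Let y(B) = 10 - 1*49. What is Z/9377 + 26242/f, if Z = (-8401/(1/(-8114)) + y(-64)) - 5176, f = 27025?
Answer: 1842283556709/253413425 ≈ 7269.9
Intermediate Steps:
y(B) = -39 (y(B) = 10 - 49 = -39)
Z = 68160499 (Z = (-8401/(1/(-8114)) - 39) - 5176 = (-8401/(-1/8114) - 39) - 5176 = (-8401*(-8114) - 39) - 5176 = (68165714 - 39) - 5176 = 68165675 - 5176 = 68160499)
Z/9377 + 26242/f = 68160499/9377 + 26242/27025 = 1842283556709/253413425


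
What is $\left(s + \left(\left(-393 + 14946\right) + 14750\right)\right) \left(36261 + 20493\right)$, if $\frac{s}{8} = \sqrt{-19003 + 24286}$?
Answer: $1663062462 + 1362096 \sqrt{587} \approx 1.6961 \cdot 10^{9}$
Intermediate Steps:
$s = 24 \sqrt{587}$ ($s = 8 \sqrt{-19003 + 24286} = 8 \sqrt{5283} = 8 \cdot 3 \sqrt{587} = 24 \sqrt{587} \approx 581.47$)
$\left(s + \left(\left(-393 + 14946\right) + 14750\right)\right) \left(36261 + 20493\right) = \left(24 \sqrt{587} + \left(\left(-393 + 14946\right) + 14750\right)\right) \left(36261 + 20493\right) = \left(24 \sqrt{587} + \left(14553 + 14750\right)\right) 56754 = \left(24 \sqrt{587} + 29303\right) 56754 = \left(29303 + 24 \sqrt{587}\right) 56754 = 1663062462 + 1362096 \sqrt{587}$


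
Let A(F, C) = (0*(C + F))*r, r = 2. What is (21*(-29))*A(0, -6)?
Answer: 0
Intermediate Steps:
A(F, C) = 0 (A(F, C) = (0*(C + F))*2 = 0*2 = 0)
(21*(-29))*A(0, -6) = (21*(-29))*0 = -609*0 = 0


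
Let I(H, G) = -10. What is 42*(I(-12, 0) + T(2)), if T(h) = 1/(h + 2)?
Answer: -819/2 ≈ -409.50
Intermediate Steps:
T(h) = 1/(2 + h)
42*(I(-12, 0) + T(2)) = 42*(-10 + 1/(2 + 2)) = 42*(-10 + 1/4) = 42*(-39/4) = -819/2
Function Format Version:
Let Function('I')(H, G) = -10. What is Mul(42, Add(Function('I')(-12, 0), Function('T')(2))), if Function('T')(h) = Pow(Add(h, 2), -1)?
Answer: Rational(-819, 2) ≈ -409.50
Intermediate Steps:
Function('T')(h) = Pow(Add(2, h), -1)
Mul(42, Add(Function('I')(-12, 0), Function('T')(2))) = Mul(42, Add(-10, Pow(Add(2, 2), -1))) = Mul(42, Add(-10, Pow(4, -1))) = Mul(42, Add(-10, Rational(1, 4))) = Mul(42, Rational(-39, 4)) = Rational(-819, 2)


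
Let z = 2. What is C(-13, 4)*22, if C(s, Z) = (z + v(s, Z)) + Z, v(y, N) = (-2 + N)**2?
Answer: 220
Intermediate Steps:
C(s, Z) = 2 + Z + (-2 + Z)**2 (C(s, Z) = (2 + (-2 + Z)**2) + Z = 2 + Z + (-2 + Z)**2)
C(-13, 4)*22 = (2 + 4 + (-2 + 4)**2)*22 = (2 + 4 + 2**2)*22 = (2 + 4 + 4)*22 = 10*22 = 220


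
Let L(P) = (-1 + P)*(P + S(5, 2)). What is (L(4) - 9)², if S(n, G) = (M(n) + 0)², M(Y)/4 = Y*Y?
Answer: 900180009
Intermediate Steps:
M(Y) = 4*Y² (M(Y) = 4*(Y*Y) = 4*Y²)
S(n, G) = 16*n⁴ (S(n, G) = (4*n² + 0)² = (4*n²)² = 16*n⁴)
L(P) = (-1 + P)*(10000 + P) (L(P) = (-1 + P)*(P + 16*5⁴) = (-1 + P)*(P + 16*625) = (-1 + P)*(P + 10000) = (-1 + P)*(10000 + P))
(L(4) - 9)² = ((-10000 + 4² + 9999*4) - 9)² = ((-10000 + 16 + 39996) - 9)² = (30012 - 9)² = 30003² = 900180009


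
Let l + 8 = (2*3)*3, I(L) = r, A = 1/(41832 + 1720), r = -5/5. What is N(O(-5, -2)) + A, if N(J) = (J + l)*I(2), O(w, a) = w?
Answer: -217759/43552 ≈ -5.0000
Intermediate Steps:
r = -1 (r = -5*⅕ = -1)
A = 1/43552 ≈ 2.2961e-5
I(L) = -1
l = 10 (l = -8 + (2*3)*3 = -8 + 6*3 = -8 + 18 = 10)
N(J) = -10 - J (N(J) = (J + 10)*(-1) = (10 + J)*(-1) = -10 - J)
N(O(-5, -2)) + A = (-10 - 1*(-5)) + 1/43552 = (-10 + 5) + 1/43552 = -5 + 1/43552 = -217759/43552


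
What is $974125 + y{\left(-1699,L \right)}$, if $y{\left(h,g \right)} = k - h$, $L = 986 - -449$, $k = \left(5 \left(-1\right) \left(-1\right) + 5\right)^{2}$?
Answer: $975924$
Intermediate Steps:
$k = 100$ ($k = \left(\left(-5\right) \left(-1\right) + 5\right)^{2} = \left(5 + 5\right)^{2} = 10^{2} = 100$)
$L = 1435$ ($L = 986 + 449 = 1435$)
$y{\left(h,g \right)} = 100 - h$
$974125 + y{\left(-1699,L \right)} = 974125 + \left(100 - -1699\right) = 974125 + \left(100 + 1699\right) = 974125 + 1799 = 975924$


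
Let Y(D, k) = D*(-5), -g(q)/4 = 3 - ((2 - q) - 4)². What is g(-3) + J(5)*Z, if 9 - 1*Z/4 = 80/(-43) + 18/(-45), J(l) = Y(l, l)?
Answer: -48764/43 ≈ -1134.0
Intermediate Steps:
g(q) = -12 + 4*(-2 - q)² (g(q) = -4*(3 - ((2 - q) - 4)²) = -4*(3 - (-2 - q)²) = -12 + 4*(-2 - q)²)
Y(D, k) = -5*D
J(l) = -5*l
Z = 9684/215 (Z = 36 - 4*(80/(-43) + 18/(-45)) = 36 - 4*(80*(-1/43) + 18*(-1/45)) = 36 - 4*(-80/43 - ⅖) = 36 - 4*(-486/215) = 36 + 1944/215 = 9684/215 ≈ 45.042)
g(-3) + J(5)*Z = (-12 + 4*(2 - 3)²) - 5*5*(9684/215) = (-12 + 4*(-1)²) - 25*9684/215 = (-12 + 4*1) - 48420/43 = (-12 + 4) - 48420/43 = -8 - 48420/43 = -48764/43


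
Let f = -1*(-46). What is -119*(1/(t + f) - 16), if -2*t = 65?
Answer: 51170/27 ≈ 1895.2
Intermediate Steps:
f = 46
t = -65/2 (t = -1/2*65 = -65/2 ≈ -32.500)
-119*(1/(t + f) - 16) = -119*(1/(-65/2 + 46) - 16) = -119*(1/(27/2) - 16) = -119*(2/27 - 16) = -119*(-430/27) = 51170/27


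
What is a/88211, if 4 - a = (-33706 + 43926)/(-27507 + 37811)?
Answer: 1107/32461648 ≈ 3.4102e-5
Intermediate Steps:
a = 1107/368 (a = 4 - (-33706 + 43926)/(-27507 + 37811) = 4 - 10220/10304 = 4 - 1*365/368 = 4 - 365/368 = 1107/368 ≈ 3.0082)
a/88211 = (1107/368)/88211 = (1107/368)*(1/88211) = 1107/32461648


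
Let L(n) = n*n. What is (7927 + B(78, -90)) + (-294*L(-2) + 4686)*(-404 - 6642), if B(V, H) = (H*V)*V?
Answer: -25271093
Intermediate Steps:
B(V, H) = H*V²
L(n) = n²
(7927 + B(78, -90)) + (-294*L(-2) + 4686)*(-404 - 6642) = (7927 - 90*78²) + (-294*(-2)² + 4686)*(-404 - 6642) = (7927 - 90*6084) + (-294*4 + 4686)*(-7046) = (7927 - 547560) + (-1176 + 4686)*(-7046) = -539633 + 3510*(-7046) = -539633 - 24731460 = -25271093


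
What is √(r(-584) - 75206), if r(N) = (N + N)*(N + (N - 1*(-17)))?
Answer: 3*√141018 ≈ 1126.6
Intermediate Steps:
r(N) = 2*N*(17 + 2*N) (r(N) = (2*N)*(N + (N + 17)) = (2*N)*(N + (17 + N)) = (2*N)*(17 + 2*N) = 2*N*(17 + 2*N))
√(r(-584) - 75206) = √(2*(-584)*(17 + 2*(-584)) - 75206) = √(2*(-584)*(17 - 1168) - 75206) = √(2*(-584)*(-1151) - 75206) = √(1344368 - 75206) = √1269162 = 3*√141018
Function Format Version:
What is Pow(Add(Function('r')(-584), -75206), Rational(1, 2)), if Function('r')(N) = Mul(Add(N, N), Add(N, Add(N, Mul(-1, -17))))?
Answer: Mul(3, Pow(141018, Rational(1, 2))) ≈ 1126.6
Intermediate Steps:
Function('r')(N) = Mul(2, N, Add(17, Mul(2, N))) (Function('r')(N) = Mul(Mul(2, N), Add(N, Add(N, 17))) = Mul(Mul(2, N), Add(N, Add(17, N))) = Mul(Mul(2, N), Add(17, Mul(2, N))) = Mul(2, N, Add(17, Mul(2, N))))
Pow(Add(Function('r')(-584), -75206), Rational(1, 2)) = Pow(Add(Mul(2, -584, Add(17, Mul(2, -584))), -75206), Rational(1, 2)) = Pow(Add(Mul(2, -584, Add(17, -1168)), -75206), Rational(1, 2)) = Pow(Add(Mul(2, -584, -1151), -75206), Rational(1, 2)) = Pow(Add(1344368, -75206), Rational(1, 2)) = Pow(1269162, Rational(1, 2)) = Mul(3, Pow(141018, Rational(1, 2)))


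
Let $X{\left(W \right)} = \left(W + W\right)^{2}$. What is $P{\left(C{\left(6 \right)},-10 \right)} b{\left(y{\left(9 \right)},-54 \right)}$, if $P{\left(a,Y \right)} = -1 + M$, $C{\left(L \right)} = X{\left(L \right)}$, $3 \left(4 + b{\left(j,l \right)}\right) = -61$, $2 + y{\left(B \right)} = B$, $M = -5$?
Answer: $146$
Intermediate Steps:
$y{\left(B \right)} = -2 + B$
$b{\left(j,l \right)} = - \frac{73}{3}$ ($b{\left(j,l \right)} = -4 + \frac{1}{3} \left(-61\right) = -4 - \frac{61}{3} = - \frac{73}{3}$)
$X{\left(W \right)} = 4 W^{2}$ ($X{\left(W \right)} = \left(2 W\right)^{2} = 4 W^{2}$)
$C{\left(L \right)} = 4 L^{2}$
$P{\left(a,Y \right)} = -6$ ($P{\left(a,Y \right)} = -1 - 5 = -6$)
$P{\left(C{\left(6 \right)},-10 \right)} b{\left(y{\left(9 \right)},-54 \right)} = \left(-6\right) \left(- \frac{73}{3}\right) = 146$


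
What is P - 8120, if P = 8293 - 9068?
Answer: -8895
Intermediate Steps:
P = -775
P - 8120 = -775 - 8120 = -8895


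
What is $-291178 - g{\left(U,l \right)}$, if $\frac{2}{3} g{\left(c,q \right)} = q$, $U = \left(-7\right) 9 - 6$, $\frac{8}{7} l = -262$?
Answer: $- \frac{2326673}{8} \approx -2.9083 \cdot 10^{5}$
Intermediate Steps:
$l = - \frac{917}{4}$ ($l = \frac{7}{8} \left(-262\right) = - \frac{917}{4} \approx -229.25$)
$U = -69$ ($U = -63 - 6 = -69$)
$g{\left(c,q \right)} = \frac{3 q}{2}$
$-291178 - g{\left(U,l \right)} = -291178 - \frac{3}{2} \left(- \frac{917}{4}\right) = -291178 - - \frac{2751}{8} = -291178 + \frac{2751}{8} = - \frac{2326673}{8}$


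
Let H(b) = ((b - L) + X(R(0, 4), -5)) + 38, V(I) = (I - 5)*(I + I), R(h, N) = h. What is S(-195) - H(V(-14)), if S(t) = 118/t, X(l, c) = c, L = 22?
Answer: -106003/195 ≈ -543.61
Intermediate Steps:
V(I) = 2*I*(-5 + I) (V(I) = (-5 + I)*(2*I) = 2*I*(-5 + I))
H(b) = 11 + b (H(b) = ((b - 1*22) - 5) + 38 = ((b - 22) - 5) + 38 = ((-22 + b) - 5) + 38 = (-27 + b) + 38 = 11 + b)
S(-195) - H(V(-14)) = 118/(-195) - (11 + 2*(-14)*(-5 - 14)) = 118*(-1/195) - (11 + 2*(-14)*(-19)) = -118/195 - (11 + 532) = -118/195 - 1*543 = -118/195 - 543 = -106003/195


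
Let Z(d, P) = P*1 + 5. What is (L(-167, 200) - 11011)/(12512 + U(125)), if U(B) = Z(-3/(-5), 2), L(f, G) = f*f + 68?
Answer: 16946/12519 ≈ 1.3536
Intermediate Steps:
Z(d, P) = 5 + P (Z(d, P) = P + 5 = 5 + P)
L(f, G) = 68 + f² (L(f, G) = f² + 68 = 68 + f²)
U(B) = 7 (U(B) = 5 + 2 = 7)
(L(-167, 200) - 11011)/(12512 + U(125)) = ((68 + (-167)²) - 11011)/(12512 + 7) = ((68 + 27889) - 11011)/12519 = (27957 - 11011)*(1/12519) = 16946*(1/12519) = 16946/12519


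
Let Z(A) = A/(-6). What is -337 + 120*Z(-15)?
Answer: -37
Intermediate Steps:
Z(A) = -A/6 (Z(A) = A*(-1/6) = -A/6)
-337 + 120*Z(-15) = -337 + 120*(-1/6*(-15)) = -337 + 120*(5/2) = -337 + 300 = -37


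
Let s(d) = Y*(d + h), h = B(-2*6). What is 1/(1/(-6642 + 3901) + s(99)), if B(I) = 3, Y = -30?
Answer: -2741/8387461 ≈ -0.00032680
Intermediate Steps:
h = 3
s(d) = -90 - 30*d (s(d) = -30*(d + 3) = -30*(3 + d) = -90 - 30*d)
1/(1/(-6642 + 3901) + s(99)) = 1/(1/(-6642 + 3901) + (-90 - 30*99)) = 1/(1/(-2741) + (-90 - 2970)) = 1/(-1/2741 - 3060) = 1/(-8387461/2741) = -2741/8387461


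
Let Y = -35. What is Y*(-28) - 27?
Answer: 953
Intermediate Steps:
Y*(-28) - 27 = -35*(-28) - 27 = 980 - 27 = 953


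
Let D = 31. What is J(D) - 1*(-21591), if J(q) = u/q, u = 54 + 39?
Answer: 21594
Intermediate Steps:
u = 93
J(q) = 93/q
J(D) - 1*(-21591) = 93/31 - 1*(-21591) = 93*(1/31) + 21591 = 3 + 21591 = 21594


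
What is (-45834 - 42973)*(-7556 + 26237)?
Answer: -1659003567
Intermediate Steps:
(-45834 - 42973)*(-7556 + 26237) = -88807*18681 = -1659003567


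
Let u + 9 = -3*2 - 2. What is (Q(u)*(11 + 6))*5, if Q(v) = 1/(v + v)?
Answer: -5/2 ≈ -2.5000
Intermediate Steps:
u = -17 (u = -9 + (-3*2 - 2) = -9 + (-6 - 2) = -9 - 8 = -17)
Q(v) = 1/(2*v)
(Q(u)*(11 + 6))*5 = (((½)/(-17))*(11 + 6))*5 = (((½)*(-1/17))*17)*5 = -1/34*17*5 = -½*5 = -5/2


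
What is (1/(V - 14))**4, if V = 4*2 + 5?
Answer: 1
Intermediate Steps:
V = 13 (V = 8 + 5 = 13)
(1/(V - 14))**4 = (1/(13 - 14))**4 = (1/(-1))**4 = (-1)**4 = 1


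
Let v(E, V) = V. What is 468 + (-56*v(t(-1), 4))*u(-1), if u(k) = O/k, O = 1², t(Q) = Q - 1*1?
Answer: 692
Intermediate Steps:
t(Q) = -1 + Q (t(Q) = Q - 1 = -1 + Q)
O = 1
u(k) = 1/k
468 + (-56*v(t(-1), 4))*u(-1) = 468 - 56*4/(-1) = 468 - 7*32*(-1) = 468 - 224*(-1) = 468 + 224 = 692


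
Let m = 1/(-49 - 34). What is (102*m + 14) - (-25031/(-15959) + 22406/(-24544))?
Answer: 196943263215/16255454384 ≈ 12.116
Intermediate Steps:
m = -1/83 (m = 1/(-83) = -1/83 ≈ -0.012048)
(102*m + 14) - (-25031/(-15959) + 22406/(-24544)) = (102*(-1/83) + 14) - (-25031/(-15959) + 22406/(-24544)) = (-102/83 + 14) - (-25031*(-1/15959) + 22406*(-1/24544)) = 1060/83 - (25031/15959 - 11203/12272) = 1060/83 - 1*128391755/195848848 = 1060/83 - 128391755/195848848 = 196943263215/16255454384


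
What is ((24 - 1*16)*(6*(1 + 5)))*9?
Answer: 2592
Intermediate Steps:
((24 - 1*16)*(6*(1 + 5)))*9 = ((24 - 16)*(6*6))*9 = (8*36)*9 = 288*9 = 2592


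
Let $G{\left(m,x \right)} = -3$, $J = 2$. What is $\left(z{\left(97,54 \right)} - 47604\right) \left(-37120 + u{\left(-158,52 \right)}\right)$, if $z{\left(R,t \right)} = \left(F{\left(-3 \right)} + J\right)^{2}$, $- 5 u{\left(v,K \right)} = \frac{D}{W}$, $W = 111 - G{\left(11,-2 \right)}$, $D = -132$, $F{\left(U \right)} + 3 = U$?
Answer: $\frac{167813276264}{95} \approx 1.7665 \cdot 10^{9}$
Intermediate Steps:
$F{\left(U \right)} = -3 + U$
$W = 114$ ($W = 111 - -3 = 111 + 3 = 114$)
$u{\left(v,K \right)} = \frac{22}{95}$ ($u{\left(v,K \right)} = - \frac{\left(-132\right) \frac{1}{114}}{5} = \left(- \frac{1}{5}\right) \left(- \frac{22}{19}\right) = \frac{22}{95}$)
$z{\left(R,t \right)} = 16$ ($z{\left(R,t \right)} = \left(\left(-3 - 3\right) + 2\right)^{2} = \left(-6 + 2\right)^{2} = \left(-4\right)^{2} = 16$)
$\left(z{\left(97,54 \right)} - 47604\right) \left(-37120 + u{\left(-158,52 \right)}\right) = \left(16 - 47604\right) \left(-37120 + \frac{22}{95}\right) = \left(-47588\right) \left(- \frac{3526378}{95}\right) = \frac{167813276264}{95}$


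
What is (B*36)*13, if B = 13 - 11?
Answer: 936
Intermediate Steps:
B = 2
(B*36)*13 = (2*36)*13 = 72*13 = 936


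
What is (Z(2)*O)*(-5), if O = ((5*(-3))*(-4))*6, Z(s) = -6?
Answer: 10800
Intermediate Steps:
O = 360 (O = -15*(-4)*6 = 60*6 = 360)
(Z(2)*O)*(-5) = -6*360*(-5) = -2160*(-5) = 10800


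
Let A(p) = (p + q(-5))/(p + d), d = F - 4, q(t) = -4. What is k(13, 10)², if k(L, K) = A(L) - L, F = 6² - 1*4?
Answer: 274576/1681 ≈ 163.34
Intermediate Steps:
F = 32 (F = 36 - 4 = 32)
d = 28 (d = 32 - 4 = 28)
A(p) = (-4 + p)/(28 + p) (A(p) = (p - 4)/(p + 28) = (-4 + p)/(28 + p))
k(L, K) = -L + (-4 + L)/(28 + L) (k(L, K) = (-4 + L)/(28 + L) - L = -L + (-4 + L)/(28 + L))
k(13, 10)² = ((-4 + 13 - 1*13*(28 + 13))/(28 + 13))² = ((-4 + 13 - 1*13*41)/41)² = ((-4 + 13 - 533)/41)² = ((1/41)*(-524))² = (-524/41)² = 274576/1681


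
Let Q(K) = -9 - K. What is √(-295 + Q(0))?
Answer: 4*I*√19 ≈ 17.436*I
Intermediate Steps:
√(-295 + Q(0)) = √(-295 + (-9 - 1*0)) = √(-295 + (-9 + 0)) = √(-295 - 9) = √(-304) = 4*I*√19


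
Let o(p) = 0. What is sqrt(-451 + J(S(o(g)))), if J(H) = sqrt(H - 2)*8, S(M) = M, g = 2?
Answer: sqrt(-451 + 8*I*sqrt(2)) ≈ 0.2663 + 21.238*I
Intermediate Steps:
J(H) = 8*sqrt(-2 + H) (J(H) = sqrt(-2 + H)*8 = 8*sqrt(-2 + H))
sqrt(-451 + J(S(o(g)))) = sqrt(-451 + 8*sqrt(-2 + 0)) = sqrt(-451 + 8*sqrt(-2)) = sqrt(-451 + 8*(I*sqrt(2))) = sqrt(-451 + 8*I*sqrt(2))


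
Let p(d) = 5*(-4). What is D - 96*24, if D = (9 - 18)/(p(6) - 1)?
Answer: -16125/7 ≈ -2303.6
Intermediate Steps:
p(d) = -20
D = 3/7 (D = (9 - 18)/(-20 - 1) = -9/(-21) = -9*(-1/21) = 3/7 ≈ 0.42857)
D - 96*24 = 3/7 - 96*24 = 3/7 - 2304 = -16125/7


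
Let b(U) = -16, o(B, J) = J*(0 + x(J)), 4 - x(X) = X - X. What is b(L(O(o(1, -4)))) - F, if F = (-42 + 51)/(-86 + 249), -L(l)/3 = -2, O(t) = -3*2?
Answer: -2617/163 ≈ -16.055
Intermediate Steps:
x(X) = 4 (x(X) = 4 - (X - X) = 4 - 1*0 = 4 + 0 = 4)
o(B, J) = 4*J (o(B, J) = J*(0 + 4) = J*4 = 4*J)
O(t) = -6
L(l) = 6 (L(l) = -3*(-2) = 6)
F = 9/163 ≈ 0.055215
b(L(O(o(1, -4)))) - F = -16 - 1*9/163 = -16 - 9/163 = -2617/163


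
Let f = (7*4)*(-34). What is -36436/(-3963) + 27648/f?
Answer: -9360244/471597 ≈ -19.848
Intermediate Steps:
f = -952 (f = 28*(-34) = -952)
-36436/(-3963) + 27648/f = -36436/(-3963) + 27648/(-952) = -36436*(-1/3963) + 27648*(-1/952) = 36436/3963 - 3456/119 = -9360244/471597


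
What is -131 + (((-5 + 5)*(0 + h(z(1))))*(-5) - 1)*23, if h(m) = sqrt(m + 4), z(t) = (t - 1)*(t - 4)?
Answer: -154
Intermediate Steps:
z(t) = (-1 + t)*(-4 + t)
h(m) = sqrt(4 + m)
-131 + (((-5 + 5)*(0 + h(z(1))))*(-5) - 1)*23 = -131 + (((-5 + 5)*(0 + sqrt(4 + (4 + 1**2 - 5*1))))*(-5) - 1)*23 = -131 + ((0*(0 + sqrt(4 + (4 + 1 - 5))))*(-5) - 1)*23 = -131 + ((0*(0 + sqrt(4 + 0)))*(-5) - 1)*23 = -131 + ((0*(0 + sqrt(4)))*(-5) - 1)*23 = -131 + ((0*(0 + 2))*(-5) - 1)*23 = -131 + ((0*2)*(-5) - 1)*23 = -131 + (0*(-5) - 1)*23 = -131 + (0 - 1)*23 = -131 - 1*23 = -131 - 23 = -154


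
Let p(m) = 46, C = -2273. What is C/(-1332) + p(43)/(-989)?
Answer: 95075/57276 ≈ 1.6599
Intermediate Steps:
C/(-1332) + p(43)/(-989) = -2273/(-1332) + 46/(-989) = -2273*(-1/1332) + 46*(-1/989) = 2273/1332 - 2/43 = 95075/57276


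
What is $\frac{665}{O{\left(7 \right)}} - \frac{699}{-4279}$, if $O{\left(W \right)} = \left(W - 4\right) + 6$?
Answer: $\frac{2851826}{38511} \approx 74.052$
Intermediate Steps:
$O{\left(W \right)} = 2 + W$ ($O{\left(W \right)} = \left(-4 + W\right) + 6 = 2 + W$)
$\frac{665}{O{\left(7 \right)}} - \frac{699}{-4279} = \frac{665}{2 + 7} - \frac{699}{-4279} = \frac{665}{9} - - \frac{699}{4279} = 665 \cdot \frac{1}{9} + \frac{699}{4279} = \frac{665}{9} + \frac{699}{4279} = \frac{2851826}{38511}$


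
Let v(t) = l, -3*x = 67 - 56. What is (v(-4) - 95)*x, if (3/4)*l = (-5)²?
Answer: 2035/9 ≈ 226.11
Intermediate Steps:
l = 100/3 (l = (4/3)*(-5)² = (4/3)*25 = 100/3 ≈ 33.333)
x = -11/3 (x = -(67 - 56)/3 = -⅓*11 = -11/3 ≈ -3.6667)
v(t) = 100/3
(v(-4) - 95)*x = (100/3 - 95)*(-11/3) = -185/3*(-11/3) = 2035/9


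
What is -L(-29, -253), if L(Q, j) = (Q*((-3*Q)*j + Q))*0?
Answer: 0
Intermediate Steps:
L(Q, j) = 0 (L(Q, j) = (Q*(-3*Q*j + Q))*0 = (Q*(Q - 3*Q*j))*0 = 0)
-L(-29, -253) = -1*0 = 0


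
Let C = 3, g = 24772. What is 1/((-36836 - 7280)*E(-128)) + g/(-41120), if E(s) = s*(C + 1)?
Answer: -17485463547/29024798720 ≈ -0.60243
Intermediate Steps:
E(s) = 4*s (E(s) = s*(3 + 1) = s*4 = 4*s)
1/((-36836 - 7280)*E(-128)) + g/(-41120) = 1/((-36836 - 7280)*((4*(-128)))) + 24772/(-41120) = 1/(-44116*(-512)) + 24772*(-1/41120) = -1/44116*(-1/512) - 6193/10280 = 1/22587392 - 6193/10280 = -17485463547/29024798720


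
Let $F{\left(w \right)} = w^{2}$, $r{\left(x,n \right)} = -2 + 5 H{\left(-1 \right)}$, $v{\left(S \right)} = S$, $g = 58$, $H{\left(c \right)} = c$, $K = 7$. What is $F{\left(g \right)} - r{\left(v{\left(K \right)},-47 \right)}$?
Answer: $3371$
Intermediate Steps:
$r{\left(x,n \right)} = -7$ ($r{\left(x,n \right)} = -2 + 5 \left(-1\right) = -2 - 5 = -7$)
$F{\left(g \right)} - r{\left(v{\left(K \right)},-47 \right)} = 58^{2} - -7 = 3364 + 7 = 3371$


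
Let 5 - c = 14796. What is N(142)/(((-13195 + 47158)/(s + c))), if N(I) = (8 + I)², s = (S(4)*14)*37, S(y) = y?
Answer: -95392500/11321 ≈ -8426.2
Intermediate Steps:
c = -14791 (c = 5 - 1*14796 = 5 - 14796 = -14791)
s = 2072 (s = (4*14)*37 = 56*37 = 2072)
N(142)/(((-13195 + 47158)/(s + c))) = (8 + 142)²/(((-13195 + 47158)/(2072 - 14791))) = 150²/((33963/(-12719))) = 22500/((33963*(-1/12719))) = 22500/(-33963/12719) = 22500*(-12719/33963) = -95392500/11321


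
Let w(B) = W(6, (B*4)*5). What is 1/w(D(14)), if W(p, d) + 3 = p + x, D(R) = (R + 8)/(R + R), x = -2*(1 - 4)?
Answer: 1/9 ≈ 0.11111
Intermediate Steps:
x = 6 (x = -2*(-3) = 6)
D(R) = (8 + R)/(2*R) (D(R) = (8 + R)/((2*R)) = (8 + R)*(1/(2*R)) = (8 + R)/(2*R))
W(p, d) = 3 + p (W(p, d) = -3 + (p + 6) = -3 + (6 + p) = 3 + p)
w(B) = 9 (w(B) = 3 + 6 = 9)
1/w(D(14)) = 1/9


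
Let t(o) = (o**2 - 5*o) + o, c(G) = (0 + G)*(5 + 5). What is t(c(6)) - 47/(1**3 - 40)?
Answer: 131087/39 ≈ 3361.2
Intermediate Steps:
c(G) = 10*G (c(G) = G*10 = 10*G)
t(o) = o**2 - 4*o
t(c(6)) - 47/(1**3 - 40) = (10*6)*(-4 + 10*6) - 47/(1**3 - 40) = 60*(-4 + 60) - 47/(1 - 40) = 60*56 - 47/(-39) = 3360 - 47*(-1/39) = 3360 + 47/39 = 131087/39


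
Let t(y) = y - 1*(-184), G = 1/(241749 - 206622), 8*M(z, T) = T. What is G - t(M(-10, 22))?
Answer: -26239865/140508 ≈ -186.75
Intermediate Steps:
M(z, T) = T/8
G = 1/35127 ≈ 2.8468e-5
t(y) = 184 + y (t(y) = y + 184 = 184 + y)
G - t(M(-10, 22)) = 1/35127 - (184 + (⅛)*22) = 1/35127 - (184 + 11/4) = 1/35127 - 1*747/4 = 1/35127 - 747/4 = -26239865/140508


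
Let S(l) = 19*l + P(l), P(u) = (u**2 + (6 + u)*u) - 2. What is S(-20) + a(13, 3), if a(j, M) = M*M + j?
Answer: 320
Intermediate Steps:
P(u) = -2 + u**2 + u*(6 + u) (P(u) = (u**2 + u*(6 + u)) - 2 = -2 + u**2 + u*(6 + u))
a(j, M) = j + M**2 (a(j, M) = M**2 + j = j + M**2)
S(l) = -2 + 2*l**2 + 25*l (S(l) = 19*l + (-2 + 2*l**2 + 6*l) = -2 + 2*l**2 + 25*l)
S(-20) + a(13, 3) = (-2 + 2*(-20)**2 + 25*(-20)) + (13 + 3**2) = (-2 + 2*400 - 500) + (13 + 9) = (-2 + 800 - 500) + 22 = 298 + 22 = 320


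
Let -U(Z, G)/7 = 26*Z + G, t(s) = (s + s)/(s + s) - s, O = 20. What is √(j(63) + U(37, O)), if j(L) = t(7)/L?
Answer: 2*I*√757869/21 ≈ 82.91*I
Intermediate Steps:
t(s) = 1 - s (t(s) = (2*s)/((2*s)) - s = (2*s)*(1/(2*s)) - s = 1 - s)
U(Z, G) = -182*Z - 7*G (U(Z, G) = -7*(26*Z + G) = -7*(G + 26*Z) = -182*Z - 7*G)
j(L) = -6/L (j(L) = (1 - 1*7)/L = (1 - 7)/L = -6/L)
√(j(63) + U(37, O)) = √(-6/63 + (-182*37 - 7*20)) = √(-6*1/63 + (-6734 - 140)) = √(-2/21 - 6874) = √(-144356/21) = 2*I*√757869/21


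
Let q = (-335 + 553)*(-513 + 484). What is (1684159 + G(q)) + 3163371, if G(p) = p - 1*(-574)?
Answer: 4841782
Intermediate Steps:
q = -6322 (q = 218*(-29) = -6322)
G(p) = 574 + p (G(p) = p + 574 = 574 + p)
(1684159 + G(q)) + 3163371 = (1684159 + (574 - 6322)) + 3163371 = (1684159 - 5748) + 3163371 = 1678411 + 3163371 = 4841782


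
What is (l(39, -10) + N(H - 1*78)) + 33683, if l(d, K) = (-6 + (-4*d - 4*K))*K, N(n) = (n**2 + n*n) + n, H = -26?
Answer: 56431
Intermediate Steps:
N(n) = n + 2*n**2 (N(n) = (n**2 + n**2) + n = 2*n**2 + n = n + 2*n**2)
l(d, K) = K*(-6 - 4*K - 4*d) (l(d, K) = (-6 + (-4*K - 4*d))*K = (-6 - 4*K - 4*d)*K = K*(-6 - 4*K - 4*d))
(l(39, -10) + N(H - 1*78)) + 33683 = (-2*(-10)*(3 + 2*(-10) + 2*39) + (-26 - 1*78)*(1 + 2*(-26 - 1*78))) + 33683 = (-2*(-10)*(3 - 20 + 78) + (-26 - 78)*(1 + 2*(-26 - 78))) + 33683 = (-2*(-10)*61 - 104*(1 + 2*(-104))) + 33683 = (1220 - 104*(1 - 208)) + 33683 = (1220 - 104*(-207)) + 33683 = (1220 + 21528) + 33683 = 22748 + 33683 = 56431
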